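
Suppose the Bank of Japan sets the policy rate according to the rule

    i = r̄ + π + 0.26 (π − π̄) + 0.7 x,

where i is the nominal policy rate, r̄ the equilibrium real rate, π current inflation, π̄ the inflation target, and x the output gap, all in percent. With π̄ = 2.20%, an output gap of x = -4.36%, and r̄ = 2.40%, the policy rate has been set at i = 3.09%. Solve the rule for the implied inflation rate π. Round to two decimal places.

Collecting π: i = r̄ + (1 + 0.26) π − 0.26 π̄ + 0.7 x
1.26 π = 3.09 − 2.40 + 0.26 × 2.20 − 0.7 × (-4.36) = 4.314
π = 4.314 / 1.26 = 3.42

3.42%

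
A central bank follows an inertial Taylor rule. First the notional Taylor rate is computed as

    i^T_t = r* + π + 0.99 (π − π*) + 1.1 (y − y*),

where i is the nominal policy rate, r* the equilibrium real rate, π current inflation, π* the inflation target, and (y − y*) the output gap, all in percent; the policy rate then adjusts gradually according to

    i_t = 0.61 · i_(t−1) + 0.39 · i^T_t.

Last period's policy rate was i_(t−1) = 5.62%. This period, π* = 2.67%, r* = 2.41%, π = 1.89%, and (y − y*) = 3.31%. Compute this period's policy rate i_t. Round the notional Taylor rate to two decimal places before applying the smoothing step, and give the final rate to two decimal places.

6.22%

i^T_t = 2.41 + 1.89 + 0.99 × (1.89 − 2.67) + 1.1 × 3.31
   = 2.41 + 1.89 − 0.7722 + 3.641 = 7.17
i_t = 0.61 × 5.62 + 0.39 × 7.17 = 3.4282 + 2.7963 = 6.22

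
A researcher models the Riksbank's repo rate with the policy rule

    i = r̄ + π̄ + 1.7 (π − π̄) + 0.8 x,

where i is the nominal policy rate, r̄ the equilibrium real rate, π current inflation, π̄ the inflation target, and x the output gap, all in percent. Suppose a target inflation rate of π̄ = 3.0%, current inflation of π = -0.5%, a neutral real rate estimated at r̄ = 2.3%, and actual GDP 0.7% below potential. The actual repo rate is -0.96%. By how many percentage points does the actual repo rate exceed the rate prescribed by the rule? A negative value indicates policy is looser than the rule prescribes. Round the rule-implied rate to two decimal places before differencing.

Output 0.7% below potential → x = -0.7.
i = 2.3 + 3.0 + 1.7 × (-0.5 − 3.0) + 0.8 × (-0.7)
   = 2.3 + 3 − 5.95 − 0.56 = -1.21
Deviation = -0.96 − (-1.21) = 0.25 pp.

0.25 pp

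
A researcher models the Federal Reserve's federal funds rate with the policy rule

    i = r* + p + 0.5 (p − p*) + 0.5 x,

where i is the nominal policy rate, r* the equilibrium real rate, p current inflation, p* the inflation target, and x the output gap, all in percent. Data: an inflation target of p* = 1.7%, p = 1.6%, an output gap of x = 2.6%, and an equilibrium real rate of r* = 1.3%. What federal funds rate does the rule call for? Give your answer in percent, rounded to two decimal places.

i = 1.3 + 1.6 + 0.5 × (1.6 − 1.7) + 0.5 × 2.6
   = 1.3 + 1.6 − 0.05 + 1.3 = 4.15

4.15%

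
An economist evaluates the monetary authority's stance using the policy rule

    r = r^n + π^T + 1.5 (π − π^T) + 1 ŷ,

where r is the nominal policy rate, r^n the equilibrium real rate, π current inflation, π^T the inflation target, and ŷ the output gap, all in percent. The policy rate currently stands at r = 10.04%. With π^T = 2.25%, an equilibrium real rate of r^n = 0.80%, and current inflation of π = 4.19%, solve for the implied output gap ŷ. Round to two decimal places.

1 ŷ = 10.04 − 0.80 − 2.25 − 1.5 × (4.19 − 2.25) = 4.08
ŷ = 4.08 / 1 = 4.08

4.08%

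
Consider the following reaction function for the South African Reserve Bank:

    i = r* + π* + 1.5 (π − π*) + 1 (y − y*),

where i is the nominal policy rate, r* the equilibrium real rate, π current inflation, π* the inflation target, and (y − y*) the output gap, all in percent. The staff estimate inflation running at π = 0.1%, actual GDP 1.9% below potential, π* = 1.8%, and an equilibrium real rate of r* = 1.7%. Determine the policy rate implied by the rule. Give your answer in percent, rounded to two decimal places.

Output 1.9% below potential → (y − y*) = -1.9.
i = 1.7 + 1.8 + 1.5 × (0.1 − 1.8) + 1 × (-1.9)
   = 1.7 + 1.8 − 2.55 − 1.9 = -0.95

-0.95%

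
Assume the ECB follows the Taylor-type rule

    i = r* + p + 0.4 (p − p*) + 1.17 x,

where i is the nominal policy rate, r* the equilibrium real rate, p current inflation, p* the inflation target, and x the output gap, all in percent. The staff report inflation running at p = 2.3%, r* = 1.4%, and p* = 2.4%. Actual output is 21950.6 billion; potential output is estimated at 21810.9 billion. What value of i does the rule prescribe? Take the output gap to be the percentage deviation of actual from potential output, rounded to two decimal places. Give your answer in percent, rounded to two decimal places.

Output gap = 100 × (21950.6 − 21810.9) / 21810.9 = 0.64%.
i = 1.40 + 2.30 + 0.4 × (2.30 − 2.40) + 1.17 × 0.64
   = 1.40 + 2.3 − 0.04 + 0.7488 = 4.41

4.41%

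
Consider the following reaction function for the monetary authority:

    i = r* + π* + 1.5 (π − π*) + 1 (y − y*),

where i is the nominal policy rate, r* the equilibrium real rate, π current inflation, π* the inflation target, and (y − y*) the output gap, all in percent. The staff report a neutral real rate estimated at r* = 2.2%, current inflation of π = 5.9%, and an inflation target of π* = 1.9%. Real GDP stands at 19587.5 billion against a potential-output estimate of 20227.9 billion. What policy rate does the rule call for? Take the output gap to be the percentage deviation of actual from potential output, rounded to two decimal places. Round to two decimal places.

Output gap = 100 × (19587.5 − 20227.9) / 20227.9 = -3.17%.
i = 2.20 + 1.90 + 1.5 × (5.90 − 1.90) + 1 × (-3.17)
   = 2.20 + 1.9 + 6 − 3.17 = 6.93

6.93%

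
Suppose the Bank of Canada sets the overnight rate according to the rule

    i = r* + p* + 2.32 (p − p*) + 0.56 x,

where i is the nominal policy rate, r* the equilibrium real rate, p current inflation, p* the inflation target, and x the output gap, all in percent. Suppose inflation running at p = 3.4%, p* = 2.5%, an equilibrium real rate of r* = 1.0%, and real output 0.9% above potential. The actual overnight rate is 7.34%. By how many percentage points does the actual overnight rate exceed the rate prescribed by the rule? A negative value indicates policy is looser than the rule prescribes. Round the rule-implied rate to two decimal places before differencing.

Output 0.9% above potential → x = 0.9.
i = 1.0 + 2.5 + 2.32 × (3.4 − 2.5) + 0.56 × 0.9
   = 1.0 + 2.5 + 2.088 + 0.504 = 6.09
Deviation = 7.34 − 6.09 = 1.25 pp.

1.25 pp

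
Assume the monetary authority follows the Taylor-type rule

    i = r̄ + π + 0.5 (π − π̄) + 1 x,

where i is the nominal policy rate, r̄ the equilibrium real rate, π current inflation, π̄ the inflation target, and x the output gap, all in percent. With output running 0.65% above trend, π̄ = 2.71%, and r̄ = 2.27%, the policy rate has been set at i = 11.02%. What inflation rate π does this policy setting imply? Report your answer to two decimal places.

Output 0.65% above potential → x = 0.65.
Collecting π: i = r̄ + (1 + 0.5) π − 0.5 π̄ + 1 x
1.5 π = 11.02 − 2.27 + 0.5 × 2.71 − 1 × 0.65 = 9.455
π = 9.455 / 1.5 = 6.30

6.30%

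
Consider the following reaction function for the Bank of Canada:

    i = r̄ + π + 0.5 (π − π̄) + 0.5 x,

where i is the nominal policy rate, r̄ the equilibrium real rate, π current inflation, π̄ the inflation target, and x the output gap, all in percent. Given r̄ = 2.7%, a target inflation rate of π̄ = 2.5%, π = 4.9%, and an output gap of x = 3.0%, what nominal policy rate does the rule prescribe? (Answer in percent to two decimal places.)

i = 2.7 + 4.9 + 0.5 × (4.9 − 2.5) + 0.5 × 3.0
   = 2.7 + 4.9 + 1.2 + 1.5 = 10.30

10.30%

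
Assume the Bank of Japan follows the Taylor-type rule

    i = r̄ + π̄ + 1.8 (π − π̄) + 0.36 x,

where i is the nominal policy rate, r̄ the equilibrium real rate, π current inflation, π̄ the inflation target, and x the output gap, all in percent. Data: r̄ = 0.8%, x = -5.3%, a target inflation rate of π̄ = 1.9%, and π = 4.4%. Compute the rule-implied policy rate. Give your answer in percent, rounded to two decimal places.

5.29%

i = 0.8 + 1.9 + 1.8 × (4.4 − 1.9) + 0.36 × (-5.3)
   = 0.8 + 1.9 + 4.5 − 1.908 = 5.29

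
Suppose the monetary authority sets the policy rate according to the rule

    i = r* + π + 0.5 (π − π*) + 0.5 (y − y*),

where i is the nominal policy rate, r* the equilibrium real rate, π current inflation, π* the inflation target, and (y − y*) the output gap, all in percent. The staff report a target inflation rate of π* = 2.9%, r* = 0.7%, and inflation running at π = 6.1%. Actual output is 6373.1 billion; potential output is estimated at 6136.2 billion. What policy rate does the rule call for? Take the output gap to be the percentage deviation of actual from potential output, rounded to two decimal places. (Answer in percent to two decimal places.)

Output gap = 100 × (6373.1 − 6136.2) / 6136.2 = 3.86%.
i = 0.70 + 6.10 + 0.5 × (6.10 − 2.90) + 0.5 × 3.86
   = 0.70 + 6.1 + 1.6 + 1.93 = 10.33

10.33%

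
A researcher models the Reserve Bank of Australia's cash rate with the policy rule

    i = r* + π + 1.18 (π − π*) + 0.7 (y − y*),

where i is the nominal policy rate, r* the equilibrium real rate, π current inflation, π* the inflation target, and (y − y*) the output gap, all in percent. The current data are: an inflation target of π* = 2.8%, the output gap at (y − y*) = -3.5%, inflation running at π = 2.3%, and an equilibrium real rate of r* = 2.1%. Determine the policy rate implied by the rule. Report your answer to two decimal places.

i = 2.1 + 2.3 + 1.18 × (2.3 − 2.8) + 0.7 × (-3.5)
   = 2.1 + 2.3 − 0.59 − 2.45 = 1.36

1.36%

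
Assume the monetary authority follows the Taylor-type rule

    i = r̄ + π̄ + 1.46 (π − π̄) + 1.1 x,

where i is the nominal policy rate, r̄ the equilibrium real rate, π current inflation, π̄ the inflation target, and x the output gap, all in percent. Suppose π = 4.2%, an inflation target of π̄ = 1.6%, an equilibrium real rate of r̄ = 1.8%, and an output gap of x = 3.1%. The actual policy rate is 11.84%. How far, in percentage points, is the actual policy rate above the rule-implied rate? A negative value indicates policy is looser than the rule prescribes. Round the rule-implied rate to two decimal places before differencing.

1.23 pp

i = 1.8 + 1.6 + 1.46 × (4.2 − 1.6) + 1.1 × 3.1
   = 1.8 + 1.6 + 3.796 + 3.41 = 10.61
Deviation = 11.84 − 10.61 = 1.23 pp.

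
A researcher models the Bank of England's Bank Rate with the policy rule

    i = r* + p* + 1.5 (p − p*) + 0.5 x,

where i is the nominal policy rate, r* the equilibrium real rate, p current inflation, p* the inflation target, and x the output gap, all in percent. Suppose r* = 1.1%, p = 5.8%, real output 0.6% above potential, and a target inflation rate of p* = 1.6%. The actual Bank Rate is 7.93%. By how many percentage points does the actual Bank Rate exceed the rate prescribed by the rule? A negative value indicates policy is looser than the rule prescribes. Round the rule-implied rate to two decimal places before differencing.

Output 0.6% above potential → x = 0.6.
i = 1.1 + 1.6 + 1.5 × (5.8 − 1.6) + 0.5 × 0.6
   = 1.1 + 1.6 + 6.3 + 0.3 = 9.30
Deviation = 7.93 − 9.30 = -1.37 pp.

-1.37 pp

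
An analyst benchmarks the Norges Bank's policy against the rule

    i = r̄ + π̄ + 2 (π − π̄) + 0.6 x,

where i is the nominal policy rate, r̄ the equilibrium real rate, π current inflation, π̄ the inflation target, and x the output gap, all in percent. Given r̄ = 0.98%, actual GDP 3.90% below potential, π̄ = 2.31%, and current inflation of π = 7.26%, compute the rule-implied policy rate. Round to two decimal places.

Output 3.90% below potential → x = -3.90.
i = 0.98 + 2.31 + 2 × (7.26 − 2.31) + 0.6 × (-3.90)
   = 0.98 + 2.31 + 9.9 − 2.34 = 10.85

10.85%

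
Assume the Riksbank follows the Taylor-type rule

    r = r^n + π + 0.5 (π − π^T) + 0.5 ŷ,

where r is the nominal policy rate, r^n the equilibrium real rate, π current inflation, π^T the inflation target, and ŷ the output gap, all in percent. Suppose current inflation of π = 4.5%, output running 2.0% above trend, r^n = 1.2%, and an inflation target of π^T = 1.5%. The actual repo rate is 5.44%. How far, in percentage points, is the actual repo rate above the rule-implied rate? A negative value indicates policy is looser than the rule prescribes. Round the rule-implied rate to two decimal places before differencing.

-2.76 pp

Output 2.0% above potential → ŷ = 2.0.
r = 1.2 + 4.5 + 0.5 × (4.5 − 1.5) + 0.5 × 2.0
   = 1.2 + 4.5 + 1.5 + 1 = 8.20
Deviation = 5.44 − 8.20 = -2.76 pp.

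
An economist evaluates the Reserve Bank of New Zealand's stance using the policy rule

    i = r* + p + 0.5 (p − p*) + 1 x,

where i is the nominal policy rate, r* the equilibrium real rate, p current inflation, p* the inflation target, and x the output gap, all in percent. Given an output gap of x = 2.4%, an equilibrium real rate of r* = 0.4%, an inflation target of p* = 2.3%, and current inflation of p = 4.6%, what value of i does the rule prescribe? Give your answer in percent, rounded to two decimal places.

i = 0.4 + 4.6 + 0.5 × (4.6 − 2.3) + 1 × 2.4
   = 0.4 + 4.6 + 1.15 + 2.4 = 8.55

8.55%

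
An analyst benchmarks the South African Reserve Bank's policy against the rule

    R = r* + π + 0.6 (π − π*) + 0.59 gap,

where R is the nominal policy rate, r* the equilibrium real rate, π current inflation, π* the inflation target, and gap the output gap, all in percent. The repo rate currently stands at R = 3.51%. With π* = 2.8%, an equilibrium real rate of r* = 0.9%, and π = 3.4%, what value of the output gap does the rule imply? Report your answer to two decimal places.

0.59 gap = 3.51 − 0.9 − 3.4 − 0.6 × (3.4 − 2.8) = -1.15
gap = -1.15 / 0.59 = -1.95

-1.95%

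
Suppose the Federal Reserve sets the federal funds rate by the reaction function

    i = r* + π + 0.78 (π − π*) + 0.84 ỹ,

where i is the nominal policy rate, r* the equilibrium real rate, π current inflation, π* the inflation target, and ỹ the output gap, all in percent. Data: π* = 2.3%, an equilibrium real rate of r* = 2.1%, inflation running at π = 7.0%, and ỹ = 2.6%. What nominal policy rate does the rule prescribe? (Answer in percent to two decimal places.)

i = 2.1 + 7.0 + 0.78 × (7.0 − 2.3) + 0.84 × 2.6
   = 2.1 + 7 + 3.666 + 2.184 = 14.95

14.95%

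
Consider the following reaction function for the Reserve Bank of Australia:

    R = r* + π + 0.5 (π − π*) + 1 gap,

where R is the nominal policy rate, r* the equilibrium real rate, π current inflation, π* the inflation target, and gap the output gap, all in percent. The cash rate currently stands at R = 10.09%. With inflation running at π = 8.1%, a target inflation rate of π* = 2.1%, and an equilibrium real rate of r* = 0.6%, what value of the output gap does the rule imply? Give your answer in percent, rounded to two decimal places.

1 gap = 10.09 − 0.6 − 8.1 − 0.5 × (8.1 − 2.1) = -1.61
gap = -1.61 / 1 = -1.61

-1.61%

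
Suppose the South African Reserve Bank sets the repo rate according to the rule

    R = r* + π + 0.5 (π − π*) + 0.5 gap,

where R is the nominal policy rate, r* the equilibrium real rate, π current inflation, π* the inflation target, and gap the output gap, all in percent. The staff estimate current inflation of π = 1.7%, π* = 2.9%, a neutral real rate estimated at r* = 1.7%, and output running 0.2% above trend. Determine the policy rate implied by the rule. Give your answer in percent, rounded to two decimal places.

2.90%

Output 0.2% above potential → gap = 0.2.
R = 1.7 + 1.7 + 0.5 × (1.7 − 2.9) + 0.5 × 0.2
   = 1.7 + 1.7 − 0.6 + 0.1 = 2.90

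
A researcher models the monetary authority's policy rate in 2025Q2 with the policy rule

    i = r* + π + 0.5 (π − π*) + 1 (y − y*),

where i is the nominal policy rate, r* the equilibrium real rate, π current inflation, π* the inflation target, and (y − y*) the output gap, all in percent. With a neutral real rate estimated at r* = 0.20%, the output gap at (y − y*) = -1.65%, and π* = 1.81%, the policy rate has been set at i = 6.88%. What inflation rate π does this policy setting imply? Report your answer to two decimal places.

Collecting π: i = r* + (1 + 0.5) π − 0.5 π* + 1 (y − y*)
1.5 π = 6.88 − 0.20 + 0.5 × 1.81 − 1 × (-1.65) = 9.235
π = 9.235 / 1.5 = 6.16

6.16%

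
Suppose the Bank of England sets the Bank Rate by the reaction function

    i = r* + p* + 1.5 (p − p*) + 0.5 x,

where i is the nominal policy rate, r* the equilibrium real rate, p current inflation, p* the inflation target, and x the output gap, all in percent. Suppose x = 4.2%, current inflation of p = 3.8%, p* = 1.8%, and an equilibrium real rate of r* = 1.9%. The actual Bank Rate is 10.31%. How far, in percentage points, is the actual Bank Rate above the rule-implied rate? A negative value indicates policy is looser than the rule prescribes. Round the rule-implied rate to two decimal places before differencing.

i = 1.9 + 1.8 + 1.5 × (3.8 − 1.8) + 0.5 × 4.2
   = 1.9 + 1.8 + 3 + 2.1 = 8.80
Deviation = 10.31 − 8.80 = 1.51 pp.

1.51 pp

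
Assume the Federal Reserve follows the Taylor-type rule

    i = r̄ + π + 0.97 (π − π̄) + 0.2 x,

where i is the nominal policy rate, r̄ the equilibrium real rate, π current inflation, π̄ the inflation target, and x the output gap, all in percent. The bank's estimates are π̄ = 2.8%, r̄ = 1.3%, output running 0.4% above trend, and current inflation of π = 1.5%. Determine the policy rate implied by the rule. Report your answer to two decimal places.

1.62%

Output 0.4% above potential → x = 0.4.
i = 1.3 + 1.5 + 0.97 × (1.5 − 2.8) + 0.2 × 0.4
   = 1.3 + 1.5 − 1.261 + 0.08 = 1.62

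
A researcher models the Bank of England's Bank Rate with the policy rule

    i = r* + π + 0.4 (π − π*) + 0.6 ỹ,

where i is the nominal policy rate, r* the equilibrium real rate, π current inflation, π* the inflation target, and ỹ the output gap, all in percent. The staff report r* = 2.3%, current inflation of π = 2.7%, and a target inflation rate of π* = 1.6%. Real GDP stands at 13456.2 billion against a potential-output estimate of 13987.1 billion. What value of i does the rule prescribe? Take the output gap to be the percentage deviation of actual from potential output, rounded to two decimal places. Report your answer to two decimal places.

Output gap = 100 × (13456.2 − 13987.1) / 13987.1 = -3.80%.
i = 2.30 + 2.70 + 0.4 × (2.70 − 1.60) + 0.6 × (-3.80)
   = 2.30 + 2.7 + 0.44 − 2.28 = 3.16

3.16%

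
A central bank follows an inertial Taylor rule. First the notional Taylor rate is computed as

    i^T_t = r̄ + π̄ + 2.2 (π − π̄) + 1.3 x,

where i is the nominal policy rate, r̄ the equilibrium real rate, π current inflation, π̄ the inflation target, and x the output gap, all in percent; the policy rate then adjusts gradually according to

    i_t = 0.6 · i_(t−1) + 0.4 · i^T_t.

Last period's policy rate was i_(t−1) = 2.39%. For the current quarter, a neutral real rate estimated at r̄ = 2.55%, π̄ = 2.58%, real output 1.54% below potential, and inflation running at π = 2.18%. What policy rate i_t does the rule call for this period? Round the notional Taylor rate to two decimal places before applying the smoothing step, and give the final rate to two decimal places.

Output 1.54% below potential → x = -1.54.
i^T_t = 2.55 + 2.58 + 2.2 × (2.18 − 2.58) + 1.3 × (-1.54)
   = 2.55 + 2.58 − 0.88 − 2.002 = 2.25
i_t = 0.6 × 2.39 + 0.4 × 2.25 = 1.434 + 0.9 = 2.33

2.33%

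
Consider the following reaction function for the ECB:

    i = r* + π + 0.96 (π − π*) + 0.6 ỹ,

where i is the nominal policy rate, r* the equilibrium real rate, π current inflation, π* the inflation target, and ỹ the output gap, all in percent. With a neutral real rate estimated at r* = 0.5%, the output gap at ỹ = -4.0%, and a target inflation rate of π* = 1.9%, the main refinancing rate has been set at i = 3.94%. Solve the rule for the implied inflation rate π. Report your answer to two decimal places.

Collecting π: i = r* + (1 + 0.96) π − 0.96 π* + 0.6 ỹ
1.96 π = 3.94 − 0.5 + 0.96 × 1.9 − 0.6 × (-4.0) = 7.664
π = 7.664 / 1.96 = 3.91

3.91%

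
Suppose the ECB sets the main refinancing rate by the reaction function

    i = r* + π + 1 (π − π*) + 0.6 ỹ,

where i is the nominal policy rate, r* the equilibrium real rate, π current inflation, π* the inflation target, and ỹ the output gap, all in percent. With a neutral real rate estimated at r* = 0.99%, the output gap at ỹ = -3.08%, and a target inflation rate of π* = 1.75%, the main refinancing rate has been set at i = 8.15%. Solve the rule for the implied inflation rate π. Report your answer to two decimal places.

Collecting π: i = r* + (1 + 1) π − 1 π* + 0.6 ỹ
2 π = 8.15 − 0.99 + 1 × 1.75 − 0.6 × (-3.08) = 10.758
π = 10.758 / 2 = 5.38

5.38%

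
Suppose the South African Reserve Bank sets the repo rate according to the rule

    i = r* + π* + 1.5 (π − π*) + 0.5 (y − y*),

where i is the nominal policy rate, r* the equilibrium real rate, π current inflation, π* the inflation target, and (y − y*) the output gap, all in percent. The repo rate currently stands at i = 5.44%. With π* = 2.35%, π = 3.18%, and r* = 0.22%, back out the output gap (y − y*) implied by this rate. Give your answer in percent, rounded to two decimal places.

3.25%

0.5 (y − y*) = 5.44 − 0.22 − 2.35 − 1.5 × (3.18 − 2.35) = 1.625
(y − y*) = 1.625 / 0.5 = 3.25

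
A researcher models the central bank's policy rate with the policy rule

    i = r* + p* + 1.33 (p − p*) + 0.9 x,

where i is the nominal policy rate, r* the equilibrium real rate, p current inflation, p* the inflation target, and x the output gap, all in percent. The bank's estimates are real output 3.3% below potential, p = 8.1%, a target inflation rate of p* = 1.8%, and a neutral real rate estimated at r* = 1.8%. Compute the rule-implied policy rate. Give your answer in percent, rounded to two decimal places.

Output 3.3% below potential → x = -3.3.
i = 1.8 + 1.8 + 1.33 × (8.1 − 1.8) + 0.9 × (-3.3)
   = 1.8 + 1.8 + 8.379 − 2.97 = 9.01

9.01%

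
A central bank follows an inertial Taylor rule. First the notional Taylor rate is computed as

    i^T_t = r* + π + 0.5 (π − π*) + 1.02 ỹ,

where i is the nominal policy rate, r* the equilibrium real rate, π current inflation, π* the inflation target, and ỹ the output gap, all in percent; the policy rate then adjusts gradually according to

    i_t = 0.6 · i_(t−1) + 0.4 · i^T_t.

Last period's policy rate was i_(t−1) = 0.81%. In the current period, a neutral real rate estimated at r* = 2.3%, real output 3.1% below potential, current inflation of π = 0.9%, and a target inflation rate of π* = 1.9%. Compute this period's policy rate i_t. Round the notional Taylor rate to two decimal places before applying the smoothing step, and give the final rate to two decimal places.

0.30%

Output 3.1% below potential → ỹ = -3.1.
i^T_t = 2.3 + 0.9 + 0.5 × (0.9 − 1.9) + 1.02 × (-3.1)
   = 2.3 + 0.9 − 0.5 − 3.162 = -0.46
i_t = 0.6 × 0.81 + 0.4 × (-0.46) = 0.486 − 0.184 = 0.30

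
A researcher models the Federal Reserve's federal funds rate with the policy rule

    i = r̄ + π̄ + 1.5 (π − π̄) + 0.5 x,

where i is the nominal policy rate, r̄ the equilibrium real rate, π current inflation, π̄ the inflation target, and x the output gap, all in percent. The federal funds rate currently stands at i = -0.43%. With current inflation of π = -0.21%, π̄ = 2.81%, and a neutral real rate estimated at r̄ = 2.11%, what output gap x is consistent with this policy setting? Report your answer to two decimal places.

-1.64%

0.5 x = -0.43 − 2.11 − 2.81 − 1.5 × ((-0.21) − 2.81) = -0.82
x = -0.82 / 0.5 = -1.64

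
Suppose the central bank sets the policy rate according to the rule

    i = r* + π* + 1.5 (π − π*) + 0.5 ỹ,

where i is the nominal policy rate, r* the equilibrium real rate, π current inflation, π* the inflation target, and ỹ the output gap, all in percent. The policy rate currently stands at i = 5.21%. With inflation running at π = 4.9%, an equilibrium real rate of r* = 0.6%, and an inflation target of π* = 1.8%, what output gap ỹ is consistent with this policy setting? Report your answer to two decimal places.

-3.68%

0.5 ỹ = 5.21 − 0.6 − 1.8 − 1.5 × (4.9 − 1.8) = -1.84
ỹ = -1.84 / 0.5 = -3.68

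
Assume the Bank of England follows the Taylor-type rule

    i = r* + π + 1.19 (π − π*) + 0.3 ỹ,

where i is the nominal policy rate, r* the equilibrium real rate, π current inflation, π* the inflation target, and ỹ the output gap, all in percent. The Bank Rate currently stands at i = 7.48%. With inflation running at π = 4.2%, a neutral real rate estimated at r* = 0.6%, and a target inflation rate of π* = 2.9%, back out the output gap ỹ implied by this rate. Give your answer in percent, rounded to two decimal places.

0.3 ỹ = 7.48 − 0.6 − 4.2 − 1.19 × (4.2 − 2.9) = 1.133
ỹ = 1.133 / 0.3 = 3.78

3.78%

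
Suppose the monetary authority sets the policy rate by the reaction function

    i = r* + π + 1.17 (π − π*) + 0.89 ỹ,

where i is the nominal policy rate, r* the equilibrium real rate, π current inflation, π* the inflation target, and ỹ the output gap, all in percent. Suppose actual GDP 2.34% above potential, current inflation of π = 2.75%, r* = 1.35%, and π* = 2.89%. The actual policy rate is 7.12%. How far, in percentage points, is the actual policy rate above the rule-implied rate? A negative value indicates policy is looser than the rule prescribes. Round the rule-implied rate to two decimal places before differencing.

Output 2.34% above potential → ỹ = 2.34.
i = 1.35 + 2.75 + 1.17 × (2.75 − 2.89) + 0.89 × 2.34
   = 1.35 + 2.75 − 0.1638 + 2.0826 = 6.02
Deviation = 7.12 − 6.02 = 1.10 pp.

1.10 pp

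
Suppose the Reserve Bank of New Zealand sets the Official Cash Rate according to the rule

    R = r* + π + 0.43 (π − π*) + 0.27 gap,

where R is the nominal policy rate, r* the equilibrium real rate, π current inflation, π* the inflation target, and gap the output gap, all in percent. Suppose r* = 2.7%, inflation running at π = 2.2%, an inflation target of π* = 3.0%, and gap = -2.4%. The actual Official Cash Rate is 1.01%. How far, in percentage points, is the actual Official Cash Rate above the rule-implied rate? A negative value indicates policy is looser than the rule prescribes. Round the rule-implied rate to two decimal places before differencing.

-2.90 pp

R = 2.7 + 2.2 + 0.43 × (2.2 − 3.0) + 0.27 × (-2.4)
   = 2.7 + 2.2 − 0.344 − 0.648 = 3.91
Deviation = 1.01 − 3.91 = -2.90 pp.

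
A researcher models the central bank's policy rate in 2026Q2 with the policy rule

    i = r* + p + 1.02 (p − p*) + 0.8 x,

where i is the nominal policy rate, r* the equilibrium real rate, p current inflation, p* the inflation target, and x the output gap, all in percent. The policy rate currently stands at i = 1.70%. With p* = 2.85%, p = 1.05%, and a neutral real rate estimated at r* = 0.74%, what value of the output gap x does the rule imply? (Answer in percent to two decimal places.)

0.8 x = 1.70 − 0.74 − 1.05 − 1.02 × (1.05 − 2.85) = 1.746
x = 1.746 / 0.8 = 2.18

2.18%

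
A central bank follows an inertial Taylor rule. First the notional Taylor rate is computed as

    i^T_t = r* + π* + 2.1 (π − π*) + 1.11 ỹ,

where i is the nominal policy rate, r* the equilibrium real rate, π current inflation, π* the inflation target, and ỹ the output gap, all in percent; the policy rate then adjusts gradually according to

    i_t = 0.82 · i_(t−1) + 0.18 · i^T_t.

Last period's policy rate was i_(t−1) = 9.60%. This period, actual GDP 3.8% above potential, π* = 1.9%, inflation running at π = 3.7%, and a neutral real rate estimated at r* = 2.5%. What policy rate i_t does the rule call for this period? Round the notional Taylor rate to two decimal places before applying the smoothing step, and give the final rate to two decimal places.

Output 3.8% above potential → ỹ = 3.8.
i^T_t = 2.5 + 1.9 + 2.1 × (3.7 − 1.9) + 1.11 × 3.8
   = 2.5 + 1.9 + 3.78 + 4.218 = 12.40
i_t = 0.82 × 9.60 + 0.18 × 12.40 = 7.872 + 2.232 = 10.10

10.10%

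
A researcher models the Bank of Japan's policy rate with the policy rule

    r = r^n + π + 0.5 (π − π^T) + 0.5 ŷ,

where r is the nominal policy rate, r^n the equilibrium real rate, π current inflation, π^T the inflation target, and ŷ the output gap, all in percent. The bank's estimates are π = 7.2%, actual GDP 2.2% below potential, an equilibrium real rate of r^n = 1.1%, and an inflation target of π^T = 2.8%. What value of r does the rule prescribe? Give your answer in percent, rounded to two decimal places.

Output 2.2% below potential → ŷ = -2.2.
r = 1.1 + 7.2 + 0.5 × (7.2 − 2.8) + 0.5 × (-2.2)
   = 1.1 + 7.2 + 2.2 − 1.1 = 9.40

9.40%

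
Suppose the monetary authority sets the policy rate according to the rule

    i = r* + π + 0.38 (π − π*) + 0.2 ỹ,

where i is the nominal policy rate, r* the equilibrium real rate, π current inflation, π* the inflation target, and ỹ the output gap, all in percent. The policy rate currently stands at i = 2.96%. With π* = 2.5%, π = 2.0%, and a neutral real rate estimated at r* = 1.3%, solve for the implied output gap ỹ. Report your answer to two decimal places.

0.2 ỹ = 2.96 − 1.3 − 2.0 − 0.38 × (2.0 − 2.5) = -0.15
ỹ = -0.15 / 0.2 = -0.75

-0.75%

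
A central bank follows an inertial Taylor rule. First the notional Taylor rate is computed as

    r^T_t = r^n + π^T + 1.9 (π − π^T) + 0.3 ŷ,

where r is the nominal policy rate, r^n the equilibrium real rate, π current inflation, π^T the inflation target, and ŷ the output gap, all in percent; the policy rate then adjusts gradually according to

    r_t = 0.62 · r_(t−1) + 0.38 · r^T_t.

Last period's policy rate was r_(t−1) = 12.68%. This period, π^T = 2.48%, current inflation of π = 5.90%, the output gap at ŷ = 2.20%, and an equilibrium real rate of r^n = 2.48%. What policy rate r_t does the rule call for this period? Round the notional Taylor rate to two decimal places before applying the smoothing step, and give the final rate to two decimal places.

12.47%

r^T_t = 2.48 + 2.48 + 1.9 × (5.90 − 2.48) + 0.3 × 2.20
   = 2.48 + 2.48 + 6.498 + 0.66 = 12.12
r_t = 0.62 × 12.68 + 0.38 × 12.12 = 7.8616 + 4.6056 = 12.47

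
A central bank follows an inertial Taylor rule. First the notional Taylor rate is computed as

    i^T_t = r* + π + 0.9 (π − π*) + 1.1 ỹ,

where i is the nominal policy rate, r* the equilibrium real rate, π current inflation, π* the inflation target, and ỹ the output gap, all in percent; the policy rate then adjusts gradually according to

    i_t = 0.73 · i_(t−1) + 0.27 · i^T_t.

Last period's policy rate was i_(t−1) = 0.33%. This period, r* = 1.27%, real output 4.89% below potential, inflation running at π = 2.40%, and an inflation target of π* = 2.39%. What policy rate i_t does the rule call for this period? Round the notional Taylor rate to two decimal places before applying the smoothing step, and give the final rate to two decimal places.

Output 4.89% below potential → ỹ = -4.89.
i^T_t = 1.27 + 2.40 + 0.9 × (2.40 − 2.39) + 1.1 × (-4.89)
   = 1.27 + 2.4 + 0.009 − 5.379 = -1.70
i_t = 0.73 × 0.33 + 0.27 × (-1.70) = 0.2409 − 0.459 = -0.22

-0.22%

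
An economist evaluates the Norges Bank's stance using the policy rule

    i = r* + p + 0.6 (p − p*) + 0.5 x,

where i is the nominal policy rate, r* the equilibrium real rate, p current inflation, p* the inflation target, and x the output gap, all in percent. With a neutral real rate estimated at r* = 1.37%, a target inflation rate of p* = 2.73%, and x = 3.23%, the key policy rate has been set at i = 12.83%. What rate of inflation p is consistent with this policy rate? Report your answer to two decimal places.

Collecting p: i = r* + (1 + 0.6) p − 0.6 p* + 0.5 x
1.6 p = 12.83 − 1.37 + 0.6 × 2.73 − 0.5 × 3.23 = 11.483
p = 11.483 / 1.6 = 7.18

7.18%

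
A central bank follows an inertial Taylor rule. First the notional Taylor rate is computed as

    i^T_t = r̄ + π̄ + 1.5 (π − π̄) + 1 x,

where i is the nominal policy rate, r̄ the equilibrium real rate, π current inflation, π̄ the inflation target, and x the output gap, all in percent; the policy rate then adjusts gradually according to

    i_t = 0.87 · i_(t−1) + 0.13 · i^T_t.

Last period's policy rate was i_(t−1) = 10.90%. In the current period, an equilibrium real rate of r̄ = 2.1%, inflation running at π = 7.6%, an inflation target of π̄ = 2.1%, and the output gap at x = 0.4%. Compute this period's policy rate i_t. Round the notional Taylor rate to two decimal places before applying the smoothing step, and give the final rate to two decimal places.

i^T_t = 2.1 + 2.1 + 1.5 × (7.6 − 2.1) + 1 × 0.4
   = 2.1 + 2.1 + 8.25 + 0.4 = 12.85
i_t = 0.87 × 10.90 + 0.13 × 12.85 = 9.483 + 1.6705 = 11.15

11.15%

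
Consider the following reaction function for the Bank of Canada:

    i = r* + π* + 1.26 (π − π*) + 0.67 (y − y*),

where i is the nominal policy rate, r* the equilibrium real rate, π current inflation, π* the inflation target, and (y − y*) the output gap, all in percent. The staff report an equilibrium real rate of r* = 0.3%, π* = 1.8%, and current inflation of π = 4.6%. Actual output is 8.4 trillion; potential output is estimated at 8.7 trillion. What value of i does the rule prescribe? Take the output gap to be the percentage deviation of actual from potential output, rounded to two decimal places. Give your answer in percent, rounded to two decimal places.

Output gap = 100 × (8.4 − 8.7) / 8.7 = -3.45%.
i = 0.30 + 1.80 + 1.26 × (4.60 − 1.80) + 0.67 × (-3.45)
   = 0.30 + 1.8 + 3.528 − 2.3115 = 3.32

3.32%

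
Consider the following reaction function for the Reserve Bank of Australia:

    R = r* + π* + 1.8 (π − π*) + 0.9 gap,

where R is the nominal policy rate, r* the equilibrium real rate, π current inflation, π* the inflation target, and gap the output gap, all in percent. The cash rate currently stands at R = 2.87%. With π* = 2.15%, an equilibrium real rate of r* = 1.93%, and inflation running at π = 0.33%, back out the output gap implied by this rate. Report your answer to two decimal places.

2.30%

0.9 gap = 2.87 − 1.93 − 2.15 − 1.8 × (0.33 − 2.15) = 2.066
gap = 2.066 / 0.9 = 2.30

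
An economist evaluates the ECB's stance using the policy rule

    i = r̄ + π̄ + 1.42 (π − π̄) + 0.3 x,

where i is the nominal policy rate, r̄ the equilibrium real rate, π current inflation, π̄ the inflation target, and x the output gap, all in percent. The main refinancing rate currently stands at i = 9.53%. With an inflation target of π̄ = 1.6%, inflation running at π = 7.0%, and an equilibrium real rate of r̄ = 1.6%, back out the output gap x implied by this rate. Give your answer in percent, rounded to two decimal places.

-4.46%

0.3 x = 9.53 − 1.6 − 1.6 − 1.42 × (7.0 − 1.6) = -1.338
x = -1.338 / 0.3 = -4.46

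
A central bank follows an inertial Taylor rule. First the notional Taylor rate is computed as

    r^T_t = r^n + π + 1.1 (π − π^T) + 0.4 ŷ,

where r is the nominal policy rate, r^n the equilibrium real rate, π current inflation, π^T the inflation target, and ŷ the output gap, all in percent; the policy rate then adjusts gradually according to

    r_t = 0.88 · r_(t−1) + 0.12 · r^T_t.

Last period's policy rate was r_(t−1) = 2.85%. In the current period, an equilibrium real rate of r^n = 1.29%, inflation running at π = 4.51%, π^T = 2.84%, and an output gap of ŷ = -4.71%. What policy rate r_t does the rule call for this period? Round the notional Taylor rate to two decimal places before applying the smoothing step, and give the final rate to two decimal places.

3.20%

r^T_t = 1.29 + 4.51 + 1.1 × (4.51 − 2.84) + 0.4 × (-4.71)
   = 1.29 + 4.51 + 1.837 − 1.884 = 5.75
r_t = 0.88 × 2.85 + 0.12 × 5.75 = 2.508 + 0.69 = 3.20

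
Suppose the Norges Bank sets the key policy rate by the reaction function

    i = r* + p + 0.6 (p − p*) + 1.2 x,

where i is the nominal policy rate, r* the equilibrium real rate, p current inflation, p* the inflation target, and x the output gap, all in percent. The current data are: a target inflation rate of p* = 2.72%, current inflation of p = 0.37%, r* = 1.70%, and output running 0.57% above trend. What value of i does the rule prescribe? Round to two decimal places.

1.34%

Output 0.57% above potential → x = 0.57.
i = 1.70 + 0.37 + 0.6 × (0.37 − 2.72) + 1.2 × 0.57
   = 1.70 + 0.37 − 1.41 + 0.684 = 1.34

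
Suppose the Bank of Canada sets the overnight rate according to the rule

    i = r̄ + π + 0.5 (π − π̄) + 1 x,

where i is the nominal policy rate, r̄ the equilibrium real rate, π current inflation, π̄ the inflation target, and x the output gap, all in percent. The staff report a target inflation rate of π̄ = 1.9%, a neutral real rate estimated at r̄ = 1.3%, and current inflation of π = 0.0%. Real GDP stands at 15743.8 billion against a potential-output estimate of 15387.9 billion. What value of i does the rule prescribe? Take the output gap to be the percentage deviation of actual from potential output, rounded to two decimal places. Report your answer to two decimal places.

2.66%

Output gap = 100 × (15743.8 − 15387.9) / 15387.9 = 2.31%.
i = 1.30 + 0.00 + 0.5 × (0.00 − 1.90) + 1 × 2.31
   = 1.30 + 0 − 0.95 + 2.31 = 2.66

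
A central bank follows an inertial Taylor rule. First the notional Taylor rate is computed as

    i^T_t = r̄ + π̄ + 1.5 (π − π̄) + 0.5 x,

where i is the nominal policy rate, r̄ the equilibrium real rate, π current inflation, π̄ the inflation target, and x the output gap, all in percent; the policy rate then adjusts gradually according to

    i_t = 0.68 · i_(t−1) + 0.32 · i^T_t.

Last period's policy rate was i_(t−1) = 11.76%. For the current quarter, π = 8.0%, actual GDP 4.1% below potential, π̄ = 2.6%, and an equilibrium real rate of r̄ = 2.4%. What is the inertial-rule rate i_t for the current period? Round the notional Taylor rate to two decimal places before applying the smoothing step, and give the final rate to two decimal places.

11.53%

Output 4.1% below potential → x = -4.1.
i^T_t = 2.4 + 2.6 + 1.5 × (8.0 − 2.6) + 0.5 × (-4.1)
   = 2.4 + 2.6 + 8.1 − 2.05 = 11.05
i_t = 0.68 × 11.76 + 0.32 × 11.05 = 7.9968 + 3.536 = 11.53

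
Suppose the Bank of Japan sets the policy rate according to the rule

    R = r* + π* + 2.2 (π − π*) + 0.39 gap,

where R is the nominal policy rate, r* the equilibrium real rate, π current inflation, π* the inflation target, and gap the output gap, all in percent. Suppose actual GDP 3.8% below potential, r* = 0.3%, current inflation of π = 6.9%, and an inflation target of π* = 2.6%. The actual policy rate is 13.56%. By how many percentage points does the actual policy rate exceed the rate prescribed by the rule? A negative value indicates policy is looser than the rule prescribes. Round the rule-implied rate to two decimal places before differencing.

2.68 pp

Output 3.8% below potential → gap = -3.8.
R = 0.3 + 2.6 + 2.2 × (6.9 − 2.6) + 0.39 × (-3.8)
   = 0.3 + 2.6 + 9.46 − 1.482 = 10.88
Deviation = 13.56 − 10.88 = 2.68 pp.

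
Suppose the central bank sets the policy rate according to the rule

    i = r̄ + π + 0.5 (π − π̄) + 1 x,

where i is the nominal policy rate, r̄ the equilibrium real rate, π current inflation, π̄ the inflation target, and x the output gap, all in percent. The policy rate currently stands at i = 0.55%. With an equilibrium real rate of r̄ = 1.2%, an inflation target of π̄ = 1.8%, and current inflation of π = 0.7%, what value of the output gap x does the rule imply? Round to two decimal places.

-0.80%

1 x = 0.55 − 1.2 − 0.7 − 0.5 × (0.7 − 1.8) = -0.8
x = -0.8 / 1 = -0.80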